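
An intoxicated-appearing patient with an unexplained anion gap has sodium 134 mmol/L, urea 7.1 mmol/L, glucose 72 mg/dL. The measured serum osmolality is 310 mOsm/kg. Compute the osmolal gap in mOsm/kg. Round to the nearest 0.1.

30.9 mOsm/kg

Calculated osmolality = 2·Na + glucose/18 + urea
= 2·134 + 72/18 + 7.1
= 268 + 4 + 7.10
= 279.1 mOsm/kg ≈ 279.1 mOsm/kg
Osmolar gap = measured − calculated = 310 − 279.1 = 30.9 mOsm/kg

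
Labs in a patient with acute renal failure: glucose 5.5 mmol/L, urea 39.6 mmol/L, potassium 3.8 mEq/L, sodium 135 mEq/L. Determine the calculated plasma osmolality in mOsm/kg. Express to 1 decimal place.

315.1 mOsm/kg

Calculated osmolality = 2·Na + glucose + urea
= 2·135 + 5.5 + 39.6
= 270 + 5.50 + 39.60
= 315.1 mOsm/kg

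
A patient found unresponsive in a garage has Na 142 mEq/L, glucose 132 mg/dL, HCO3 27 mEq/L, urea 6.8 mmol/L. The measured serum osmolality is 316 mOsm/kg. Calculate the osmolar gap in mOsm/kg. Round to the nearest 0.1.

Calculated osmolality = 2·Na + glucose/18 + urea
= 2·142 + 132/18 + 6.8
= 284 + 7.33 + 6.80
= 298.13 mOsm/kg ≈ 298.1 mOsm/kg
Osmolar gap = measured − calculated = 316 − 298.1 = 17.9 mOsm/kg

17.9 mOsm/kg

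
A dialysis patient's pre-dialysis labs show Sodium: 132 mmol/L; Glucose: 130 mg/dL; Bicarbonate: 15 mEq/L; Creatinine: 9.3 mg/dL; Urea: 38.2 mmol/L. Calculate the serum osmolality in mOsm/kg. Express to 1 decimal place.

Calculated osmolality = 2·Na + glucose/18 + urea
= 2·132 + 130/18 + 38.2
= 264 + 7.22 + 38.20
= 309.42 mOsm/kg

309.4 mOsm/kg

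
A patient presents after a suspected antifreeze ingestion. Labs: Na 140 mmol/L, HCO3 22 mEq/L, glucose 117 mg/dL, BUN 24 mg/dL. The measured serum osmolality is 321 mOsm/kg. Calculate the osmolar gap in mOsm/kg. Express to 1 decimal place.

25.9 mOsm/kg

Calculated osmolality = 2·Na + glucose/18 + BUN/2.8
= 2·140 + 117/18 + 24/2.8
= 280 + 6.50 + 8.57
= 295.07 mOsm/kg ≈ 295.1 mOsm/kg
Osmolar gap = measured − calculated = 321 − 295.1 = 25.9 mOsm/kg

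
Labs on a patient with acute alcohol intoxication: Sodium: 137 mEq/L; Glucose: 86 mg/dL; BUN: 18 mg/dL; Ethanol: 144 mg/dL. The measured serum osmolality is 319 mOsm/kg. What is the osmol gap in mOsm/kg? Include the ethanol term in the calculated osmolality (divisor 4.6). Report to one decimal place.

Calculated osmolality = 2·Na + glucose/18 + BUN/2.8 + ethanol/4.6
= 2·137 + 86/18 + 18/2.8 + 144/4.6
= 274 + 4.78 + 6.43 + 31.30
= 316.51 mOsm/kg ≈ 316.5 mOsm/kg
Osmolar gap = measured − calculated = 319 − 316.5 = 2.5 mOsm/kg

2.5 mOsm/kg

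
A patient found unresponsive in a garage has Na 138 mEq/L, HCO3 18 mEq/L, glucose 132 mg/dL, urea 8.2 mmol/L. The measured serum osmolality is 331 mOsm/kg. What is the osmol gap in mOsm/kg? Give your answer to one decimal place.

Calculated osmolality = 2·Na + glucose/18 + urea
= 2·138 + 132/18 + 8.2
= 276 + 7.33 + 8.20
= 291.53 mOsm/kg ≈ 291.5 mOsm/kg
Osmolar gap = measured − calculated = 331 − 291.5 = 39.5 mOsm/kg

39.5 mOsm/kg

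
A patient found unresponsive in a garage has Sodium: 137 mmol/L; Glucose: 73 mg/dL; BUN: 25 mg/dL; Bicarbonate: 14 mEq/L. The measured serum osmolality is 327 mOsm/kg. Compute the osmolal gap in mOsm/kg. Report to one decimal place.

40.0 mOsm/kg

Calculated osmolality = 2·Na + glucose/18 + BUN/2.8
= 2·137 + 73/18 + 25/2.8
= 274 + 4.06 + 8.93
= 286.99 mOsm/kg ≈ 287.0 mOsm/kg
Osmolar gap = measured − calculated = 327 − 287.0 = 40.0 mOsm/kg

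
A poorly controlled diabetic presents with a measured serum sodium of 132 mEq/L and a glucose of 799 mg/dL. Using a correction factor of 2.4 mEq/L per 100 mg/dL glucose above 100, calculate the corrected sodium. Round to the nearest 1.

Corrected Na = measured Na + 2.4 · (glucose − 100)/100
= 132 + 2.4 · (799 − 100)/100
= 132 + 16.8
= 148.8 mEq/L

149 mEq/L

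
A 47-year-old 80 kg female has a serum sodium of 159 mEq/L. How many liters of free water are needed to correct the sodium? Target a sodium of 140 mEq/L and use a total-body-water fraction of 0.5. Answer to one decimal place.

5.4 L

TBW = 0.5 · 80 = 40 L
Free water deficit = TBW · (Na/140 − 1)
= 40 · (159/140 − 1)
= 40 · 0.1357
= 5.43 L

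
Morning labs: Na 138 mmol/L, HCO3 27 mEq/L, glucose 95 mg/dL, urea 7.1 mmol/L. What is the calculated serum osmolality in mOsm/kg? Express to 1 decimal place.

Calculated osmolality = 2·Na + glucose/18 + urea
= 2·138 + 95/18 + 7.1
= 276 + 5.28 + 7.10
= 288.38 mOsm/kg

288.4 mOsm/kg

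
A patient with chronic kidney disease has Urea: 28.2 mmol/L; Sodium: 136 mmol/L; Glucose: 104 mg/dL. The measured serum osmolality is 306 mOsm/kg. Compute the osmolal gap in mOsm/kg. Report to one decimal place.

0.0 mOsm/kg

Calculated osmolality = 2·Na + glucose/18 + urea
= 2·136 + 104/18 + 28.2
= 272 + 5.78 + 28.20
= 305.98 mOsm/kg ≈ 306.0 mOsm/kg
Osmolar gap = measured − calculated = 306 − 306.0 = 0.0 mOsm/kg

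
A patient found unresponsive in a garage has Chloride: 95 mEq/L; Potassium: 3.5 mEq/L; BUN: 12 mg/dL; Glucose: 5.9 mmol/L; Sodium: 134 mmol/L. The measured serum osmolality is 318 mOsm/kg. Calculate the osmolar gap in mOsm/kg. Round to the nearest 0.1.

Calculated osmolality = 2·Na + glucose + BUN/2.8
= 2·134 + 5.9 + 12/2.8
= 268 + 5.90 + 4.29
= 278.19 mOsm/kg ≈ 278.2 mOsm/kg
Osmolar gap = measured − calculated = 318 − 278.2 = 39.8 mOsm/kg

39.8 mOsm/kg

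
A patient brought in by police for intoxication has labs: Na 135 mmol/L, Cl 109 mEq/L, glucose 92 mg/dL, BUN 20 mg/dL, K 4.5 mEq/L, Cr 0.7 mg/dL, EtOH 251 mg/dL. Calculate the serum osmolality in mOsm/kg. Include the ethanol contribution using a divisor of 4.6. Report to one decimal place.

Calculated osmolality = 2·Na + glucose/18 + BUN/2.8 + ethanol/4.6
= 2·135 + 92/18 + 20/2.8 + 251/4.6
= 270 + 5.11 + 7.14 + 54.57
= 336.82 mOsm/kg

336.8 mOsm/kg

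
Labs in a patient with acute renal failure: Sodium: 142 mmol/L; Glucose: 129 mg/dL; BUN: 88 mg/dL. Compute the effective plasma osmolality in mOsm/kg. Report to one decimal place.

Effective osmolality excludes urea (freely permeant across cell membranes):
2·Na + glucose/18
= 2·142 + 129/18
= 284 + 7.17
= 291.17 mOsm/kg

291.2 mOsm/kg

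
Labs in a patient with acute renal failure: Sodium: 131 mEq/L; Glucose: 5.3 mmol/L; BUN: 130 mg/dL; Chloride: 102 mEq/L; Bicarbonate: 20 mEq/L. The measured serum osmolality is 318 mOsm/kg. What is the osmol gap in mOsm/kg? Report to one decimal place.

Calculated osmolality = 2·Na + glucose + BUN/2.8
= 2·131 + 5.3 + 130/2.8
= 262 + 5.30 + 46.43
= 313.73 mOsm/kg ≈ 313.7 mOsm/kg
Osmolar gap = measured − calculated = 318 − 313.7 = 4.3 mOsm/kg

4.3 mOsm/kg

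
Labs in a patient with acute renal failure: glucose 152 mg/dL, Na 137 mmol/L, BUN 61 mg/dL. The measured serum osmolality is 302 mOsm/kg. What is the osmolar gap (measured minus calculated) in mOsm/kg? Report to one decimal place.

Calculated osmolality = 2·Na + glucose/18 + BUN/2.8
= 2·137 + 152/18 + 61/2.8
= 274 + 8.44 + 21.79
= 304.23 mOsm/kg ≈ 304.2 mOsm/kg
Osmolar gap = measured − calculated = 302 − 304.2 = -2.2 mOsm/kg

-2.2 mOsm/kg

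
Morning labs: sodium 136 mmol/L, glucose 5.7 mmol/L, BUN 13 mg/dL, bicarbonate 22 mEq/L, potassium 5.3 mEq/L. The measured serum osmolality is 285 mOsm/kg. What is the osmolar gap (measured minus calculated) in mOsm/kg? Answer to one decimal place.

Calculated osmolality = 2·Na + glucose + BUN/2.8
= 2·136 + 5.7 + 13/2.8
= 272 + 5.70 + 4.64
= 282.34 mOsm/kg ≈ 282.3 mOsm/kg
Osmolar gap = measured − calculated = 285 − 282.3 = 2.7 mOsm/kg

2.7 mOsm/kg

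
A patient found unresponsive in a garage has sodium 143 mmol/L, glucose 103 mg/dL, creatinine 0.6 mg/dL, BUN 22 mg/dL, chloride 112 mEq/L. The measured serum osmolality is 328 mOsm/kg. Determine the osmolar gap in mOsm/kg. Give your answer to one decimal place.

Calculated osmolality = 2·Na + glucose/18 + BUN/2.8
= 2·143 + 103/18 + 22/2.8
= 286 + 5.72 + 7.86
= 299.58 mOsm/kg ≈ 299.6 mOsm/kg
Osmolar gap = measured − calculated = 328 − 299.6 = 28.4 mOsm/kg

28.4 mOsm/kg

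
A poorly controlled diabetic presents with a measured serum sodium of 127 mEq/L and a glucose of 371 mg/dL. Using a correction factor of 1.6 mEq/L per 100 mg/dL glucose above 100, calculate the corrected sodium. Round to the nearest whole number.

131 mEq/L

Corrected Na = measured Na + 1.6 · (glucose − 100)/100
= 127 + 1.6 · (371 − 100)/100
= 127 + 4.3
= 131.3 mEq/L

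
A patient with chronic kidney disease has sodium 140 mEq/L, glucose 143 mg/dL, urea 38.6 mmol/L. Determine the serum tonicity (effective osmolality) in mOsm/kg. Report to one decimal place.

287.9 mOsm/kg

Effective osmolality excludes urea (freely permeant across cell membranes):
2·Na + glucose/18
= 2·140 + 143/18
= 280 + 7.94
= 287.94 mOsm/kg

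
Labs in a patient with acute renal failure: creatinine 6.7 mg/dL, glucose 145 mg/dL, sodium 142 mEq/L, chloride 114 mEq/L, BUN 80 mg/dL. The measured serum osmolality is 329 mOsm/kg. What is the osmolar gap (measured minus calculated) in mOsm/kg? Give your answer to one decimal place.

8.4 mOsm/kg

Calculated osmolality = 2·Na + glucose/18 + BUN/2.8
= 2·142 + 145/18 + 80/2.8
= 284 + 8.06 + 28.57
= 320.63 mOsm/kg ≈ 320.6 mOsm/kg
Osmolar gap = measured − calculated = 329 − 320.6 = 8.4 mOsm/kg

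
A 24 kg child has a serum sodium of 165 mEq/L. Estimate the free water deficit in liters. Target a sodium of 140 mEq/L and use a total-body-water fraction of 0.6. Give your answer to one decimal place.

TBW = 0.6 · 24 = 14.4 L
Free water deficit = TBW · (Na/140 − 1)
= 14.4 · (165/140 − 1)
= 14.4 · 0.1786
= 2.57 L

2.6 L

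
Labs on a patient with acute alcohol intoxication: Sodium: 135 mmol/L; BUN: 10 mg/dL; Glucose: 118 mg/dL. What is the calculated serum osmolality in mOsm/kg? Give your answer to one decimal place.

280.1 mOsm/kg

Calculated osmolality = 2·Na + glucose/18 + BUN/2.8
= 2·135 + 118/18 + 10/2.8
= 270 + 6.56 + 3.57
= 280.13 mOsm/kg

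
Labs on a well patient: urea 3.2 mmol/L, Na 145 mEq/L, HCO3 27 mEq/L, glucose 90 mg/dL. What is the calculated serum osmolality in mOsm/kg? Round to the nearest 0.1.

298.2 mOsm/kg

Calculated osmolality = 2·Na + glucose/18 + urea
= 2·145 + 90/18 + 3.2
= 290 + 5 + 3.20
= 298.2 mOsm/kg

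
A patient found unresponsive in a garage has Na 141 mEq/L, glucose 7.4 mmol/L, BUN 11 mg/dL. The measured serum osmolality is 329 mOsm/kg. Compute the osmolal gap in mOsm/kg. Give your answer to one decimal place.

35.7 mOsm/kg

Calculated osmolality = 2·Na + glucose + BUN/2.8
= 2·141 + 7.4 + 11/2.8
= 282 + 7.40 + 3.93
= 293.33 mOsm/kg ≈ 293.3 mOsm/kg
Osmolar gap = measured − calculated = 329 − 293.3 = 35.7 mOsm/kg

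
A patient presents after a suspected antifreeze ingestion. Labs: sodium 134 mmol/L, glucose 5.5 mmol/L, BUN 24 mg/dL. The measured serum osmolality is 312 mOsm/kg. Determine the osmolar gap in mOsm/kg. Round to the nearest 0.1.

29.9 mOsm/kg

Calculated osmolality = 2·Na + glucose + BUN/2.8
= 2·134 + 5.5 + 24/2.8
= 268 + 5.50 + 8.57
= 282.07 mOsm/kg ≈ 282.1 mOsm/kg
Osmolar gap = measured − calculated = 312 − 282.1 = 29.9 mOsm/kg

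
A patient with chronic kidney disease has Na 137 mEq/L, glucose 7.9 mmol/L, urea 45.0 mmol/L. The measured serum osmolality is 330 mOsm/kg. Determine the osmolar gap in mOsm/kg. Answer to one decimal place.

3.1 mOsm/kg

Calculated osmolality = 2·Na + glucose + urea
= 2·137 + 7.9 + 45
= 274 + 7.90 + 45
= 326.9 mOsm/kg ≈ 326.9 mOsm/kg
Osmolar gap = measured − calculated = 330 − 326.9 = 3.1 mOsm/kg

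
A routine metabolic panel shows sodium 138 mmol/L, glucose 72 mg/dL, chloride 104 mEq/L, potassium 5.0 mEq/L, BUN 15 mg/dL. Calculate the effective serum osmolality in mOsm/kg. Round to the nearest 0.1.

Effective osmolality excludes urea (freely permeant across cell membranes):
2·Na + glucose/18
= 2·138 + 72/18
= 276 + 4
= 280 mOsm/kg

280.0 mOsm/kg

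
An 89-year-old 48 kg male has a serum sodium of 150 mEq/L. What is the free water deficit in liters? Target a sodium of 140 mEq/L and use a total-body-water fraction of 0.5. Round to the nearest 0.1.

TBW = 0.5 · 48 = 24 L
Free water deficit = TBW · (Na/140 − 1)
= 24 · (150/140 − 1)
= 24 · 0.0714
= 1.71 L

1.7 L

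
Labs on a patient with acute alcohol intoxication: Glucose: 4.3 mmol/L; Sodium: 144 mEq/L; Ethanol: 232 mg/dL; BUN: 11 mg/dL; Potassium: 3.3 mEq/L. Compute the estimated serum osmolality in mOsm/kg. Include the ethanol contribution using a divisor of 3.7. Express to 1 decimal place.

Calculated osmolality = 2·Na + glucose + BUN/2.8 + ethanol/3.7
= 2·144 + 4.3 + 11/2.8 + 232/3.7
= 288 + 4.30 + 3.93 + 62.70
= 358.93 mOsm/kg

358.9 mOsm/kg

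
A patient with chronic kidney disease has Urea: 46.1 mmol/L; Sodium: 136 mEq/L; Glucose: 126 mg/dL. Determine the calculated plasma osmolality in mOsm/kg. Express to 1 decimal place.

Calculated osmolality = 2·Na + glucose/18 + urea
= 2·136 + 126/18 + 46.1
= 272 + 7 + 46.10
= 325.1 mOsm/kg

325.1 mOsm/kg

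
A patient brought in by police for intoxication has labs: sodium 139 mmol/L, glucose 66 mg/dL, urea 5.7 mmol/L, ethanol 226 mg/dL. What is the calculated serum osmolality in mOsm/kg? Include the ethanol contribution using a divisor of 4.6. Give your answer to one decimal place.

336.5 mOsm/kg

Calculated osmolality = 2·Na + glucose/18 + urea + ethanol/4.6
= 2·139 + 66/18 + 5.7 + 226/4.6
= 278 + 3.67 + 5.70 + 49.13
= 336.5 mOsm/kg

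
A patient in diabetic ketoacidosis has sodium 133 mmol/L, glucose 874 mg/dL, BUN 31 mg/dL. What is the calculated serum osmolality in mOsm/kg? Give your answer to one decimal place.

325.6 mOsm/kg

Calculated osmolality = 2·Na + glucose/18 + BUN/2.8
= 2·133 + 874/18 + 31/2.8
= 266 + 48.56 + 11.07
= 325.63 mOsm/kg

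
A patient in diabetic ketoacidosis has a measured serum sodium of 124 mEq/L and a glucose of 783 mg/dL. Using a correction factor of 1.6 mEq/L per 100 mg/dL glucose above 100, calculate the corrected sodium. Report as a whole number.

135 mEq/L

Corrected Na = measured Na + 1.6 · (glucose − 100)/100
= 124 + 1.6 · (783 − 100)/100
= 124 + 10.9
= 134.9 mEq/L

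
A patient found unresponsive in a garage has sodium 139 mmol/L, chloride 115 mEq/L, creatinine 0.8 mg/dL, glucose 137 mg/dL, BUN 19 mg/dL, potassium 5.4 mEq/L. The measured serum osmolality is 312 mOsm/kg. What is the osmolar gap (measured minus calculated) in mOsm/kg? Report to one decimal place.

Calculated osmolality = 2·Na + glucose/18 + BUN/2.8
= 2·139 + 137/18 + 19/2.8
= 278 + 7.61 + 6.79
= 292.4 mOsm/kg ≈ 292.4 mOsm/kg
Osmolar gap = measured − calculated = 312 − 292.4 = 19.6 mOsm/kg

19.6 mOsm/kg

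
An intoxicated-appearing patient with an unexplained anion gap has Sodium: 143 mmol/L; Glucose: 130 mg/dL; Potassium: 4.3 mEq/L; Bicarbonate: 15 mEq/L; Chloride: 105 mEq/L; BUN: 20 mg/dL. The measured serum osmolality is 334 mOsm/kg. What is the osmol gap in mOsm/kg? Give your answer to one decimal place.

Calculated osmolality = 2·Na + glucose/18 + BUN/2.8
= 2·143 + 130/18 + 20/2.8
= 286 + 7.22 + 7.14
= 300.36 mOsm/kg ≈ 300.4 mOsm/kg
Osmolar gap = measured − calculated = 334 − 300.4 = 33.6 mOsm/kg

33.6 mOsm/kg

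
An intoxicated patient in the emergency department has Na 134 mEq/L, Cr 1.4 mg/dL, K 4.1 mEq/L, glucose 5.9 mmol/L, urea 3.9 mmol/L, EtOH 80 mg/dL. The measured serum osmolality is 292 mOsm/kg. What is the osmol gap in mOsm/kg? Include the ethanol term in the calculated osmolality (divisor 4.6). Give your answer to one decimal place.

-3.2 mOsm/kg

Calculated osmolality = 2·Na + glucose + urea + ethanol/4.6
= 2·134 + 5.9 + 3.9 + 80/4.6
= 268 + 5.90 + 3.90 + 17.39
= 295.19 mOsm/kg ≈ 295.2 mOsm/kg
Osmolar gap = measured − calculated = 292 − 295.2 = -3.2 mOsm/kg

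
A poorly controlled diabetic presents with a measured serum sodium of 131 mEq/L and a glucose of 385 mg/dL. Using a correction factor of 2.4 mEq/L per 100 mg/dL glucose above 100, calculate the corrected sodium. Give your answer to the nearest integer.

138 mEq/L

Corrected Na = measured Na + 2.4 · (glucose − 100)/100
= 131 + 2.4 · (385 − 100)/100
= 131 + 6.8
= 137.8 mEq/L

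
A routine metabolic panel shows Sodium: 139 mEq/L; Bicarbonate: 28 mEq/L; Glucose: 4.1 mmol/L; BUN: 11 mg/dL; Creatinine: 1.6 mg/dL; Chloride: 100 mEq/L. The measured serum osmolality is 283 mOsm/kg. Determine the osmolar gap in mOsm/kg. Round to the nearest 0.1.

Calculated osmolality = 2·Na + glucose + BUN/2.8
= 2·139 + 4.1 + 11/2.8
= 278 + 4.10 + 3.93
= 286.03 mOsm/kg ≈ 286.0 mOsm/kg
Osmolar gap = measured − calculated = 283 − 286.0 = -3.0 mOsm/kg

-3.0 mOsm/kg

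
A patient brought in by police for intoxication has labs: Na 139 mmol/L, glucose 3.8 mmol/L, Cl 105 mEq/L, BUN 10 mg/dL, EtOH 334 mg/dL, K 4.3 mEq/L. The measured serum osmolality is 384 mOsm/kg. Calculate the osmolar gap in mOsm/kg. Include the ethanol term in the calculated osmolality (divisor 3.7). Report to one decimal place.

8.4 mOsm/kg

Calculated osmolality = 2·Na + glucose + BUN/2.8 + ethanol/3.7
= 2·139 + 3.8 + 10/2.8 + 334/3.7
= 278 + 3.80 + 3.57 + 90.27
= 375.64 mOsm/kg ≈ 375.6 mOsm/kg
Osmolar gap = measured − calculated = 384 − 375.6 = 8.4 mOsm/kg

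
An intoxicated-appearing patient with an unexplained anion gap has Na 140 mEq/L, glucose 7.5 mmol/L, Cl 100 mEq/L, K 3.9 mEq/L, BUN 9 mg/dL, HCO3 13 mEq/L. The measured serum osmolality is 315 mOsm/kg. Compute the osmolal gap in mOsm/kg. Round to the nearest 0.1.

Calculated osmolality = 2·Na + glucose + BUN/2.8
= 2·140 + 7.5 + 9/2.8
= 280 + 7.50 + 3.21
= 290.71 mOsm/kg ≈ 290.7 mOsm/kg
Osmolar gap = measured − calculated = 315 − 290.7 = 24.3 mOsm/kg

24.3 mOsm/kg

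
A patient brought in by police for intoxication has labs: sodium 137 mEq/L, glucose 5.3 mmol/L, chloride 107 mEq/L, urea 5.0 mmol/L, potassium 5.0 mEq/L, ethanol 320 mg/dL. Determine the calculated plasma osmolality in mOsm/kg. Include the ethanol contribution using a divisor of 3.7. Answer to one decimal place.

Calculated osmolality = 2·Na + glucose + urea + ethanol/3.7
= 2·137 + 5.3 + 5 + 320/3.7
= 274 + 5.30 + 5 + 86.49
= 370.79 mOsm/kg

370.8 mOsm/kg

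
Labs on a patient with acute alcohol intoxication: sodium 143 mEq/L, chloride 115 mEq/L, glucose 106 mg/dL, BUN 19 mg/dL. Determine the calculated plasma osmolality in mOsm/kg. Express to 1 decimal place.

Calculated osmolality = 2·Na + glucose/18 + BUN/2.8
= 2·143 + 106/18 + 19/2.8
= 286 + 5.89 + 6.79
= 298.68 mOsm/kg

298.7 mOsm/kg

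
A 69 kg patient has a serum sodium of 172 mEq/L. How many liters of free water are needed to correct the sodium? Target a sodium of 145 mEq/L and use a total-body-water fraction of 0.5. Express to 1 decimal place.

TBW = 0.5 · 69 = 34.5 L
Free water deficit = TBW · (Na/145 − 1)
= 34.5 · (172/145 − 1)
= 34.5 · 0.1862
= 6.42 L

6.4 L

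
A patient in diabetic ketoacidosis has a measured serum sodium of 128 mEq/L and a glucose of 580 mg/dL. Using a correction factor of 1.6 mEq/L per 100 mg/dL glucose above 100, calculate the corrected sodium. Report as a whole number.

Corrected Na = measured Na + 1.6 · (glucose − 100)/100
= 128 + 1.6 · (580 − 100)/100
= 128 + 7.7
= 135.7 mEq/L

136 mEq/L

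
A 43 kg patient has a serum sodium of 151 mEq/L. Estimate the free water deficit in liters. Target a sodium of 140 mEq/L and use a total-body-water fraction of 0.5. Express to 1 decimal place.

TBW = 0.5 · 43 = 21.5 L
Free water deficit = TBW · (Na/140 − 1)
= 21.5 · (151/140 − 1)
= 21.5 · 0.0786
= 1.69 L

1.7 L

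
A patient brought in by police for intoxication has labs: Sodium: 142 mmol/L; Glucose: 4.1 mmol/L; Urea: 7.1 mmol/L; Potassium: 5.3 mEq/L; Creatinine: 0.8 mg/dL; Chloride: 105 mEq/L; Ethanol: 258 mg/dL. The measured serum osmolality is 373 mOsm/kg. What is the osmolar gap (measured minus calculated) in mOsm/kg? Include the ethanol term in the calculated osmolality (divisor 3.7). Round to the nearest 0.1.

8.1 mOsm/kg

Calculated osmolality = 2·Na + glucose + urea + ethanol/3.7
= 2·142 + 4.1 + 7.1 + 258/3.7
= 284 + 4.10 + 7.10 + 69.73
= 364.93 mOsm/kg ≈ 364.9 mOsm/kg
Osmolar gap = measured − calculated = 373 − 364.9 = 8.1 mOsm/kg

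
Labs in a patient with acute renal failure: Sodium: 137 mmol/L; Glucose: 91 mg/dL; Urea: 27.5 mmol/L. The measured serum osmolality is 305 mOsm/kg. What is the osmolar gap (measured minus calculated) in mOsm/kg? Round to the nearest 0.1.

Calculated osmolality = 2·Na + glucose/18 + urea
= 2·137 + 91/18 + 27.5
= 274 + 5.06 + 27.50
= 306.56 mOsm/kg ≈ 306.6 mOsm/kg
Osmolar gap = measured − calculated = 305 − 306.6 = -1.6 mOsm/kg

-1.6 mOsm/kg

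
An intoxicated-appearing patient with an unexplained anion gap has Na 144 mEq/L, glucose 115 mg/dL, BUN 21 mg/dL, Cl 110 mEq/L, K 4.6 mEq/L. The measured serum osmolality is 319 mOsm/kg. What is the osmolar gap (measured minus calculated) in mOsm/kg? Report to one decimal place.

Calculated osmolality = 2·Na + glucose/18 + BUN/2.8
= 2·144 + 115/18 + 21/2.8
= 288 + 6.39 + 7.50
= 301.89 mOsm/kg ≈ 301.9 mOsm/kg
Osmolar gap = measured − calculated = 319 − 301.9 = 17.1 mOsm/kg

17.1 mOsm/kg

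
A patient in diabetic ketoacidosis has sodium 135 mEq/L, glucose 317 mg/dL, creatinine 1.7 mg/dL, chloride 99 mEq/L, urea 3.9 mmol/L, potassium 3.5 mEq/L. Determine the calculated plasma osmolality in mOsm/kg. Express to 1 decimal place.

Calculated osmolality = 2·Na + glucose/18 + urea
= 2·135 + 317/18 + 3.9
= 270 + 17.61 + 3.90
= 291.51 mOsm/kg

291.5 mOsm/kg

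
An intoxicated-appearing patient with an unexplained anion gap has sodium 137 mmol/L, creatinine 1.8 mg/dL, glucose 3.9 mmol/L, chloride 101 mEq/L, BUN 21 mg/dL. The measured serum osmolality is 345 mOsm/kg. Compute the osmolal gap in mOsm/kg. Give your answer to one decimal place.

59.6 mOsm/kg

Calculated osmolality = 2·Na + glucose + BUN/2.8
= 2·137 + 3.9 + 21/2.8
= 274 + 3.90 + 7.50
= 285.4 mOsm/kg ≈ 285.4 mOsm/kg
Osmolar gap = measured − calculated = 345 − 285.4 = 59.6 mOsm/kg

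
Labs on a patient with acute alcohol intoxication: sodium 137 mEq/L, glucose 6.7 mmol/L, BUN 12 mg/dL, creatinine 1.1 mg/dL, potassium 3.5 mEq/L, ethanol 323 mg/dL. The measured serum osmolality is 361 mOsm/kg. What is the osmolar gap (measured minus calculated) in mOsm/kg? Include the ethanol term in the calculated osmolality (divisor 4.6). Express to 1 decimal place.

5.8 mOsm/kg

Calculated osmolality = 2·Na + glucose + BUN/2.8 + ethanol/4.6
= 2·137 + 6.7 + 12/2.8 + 323/4.6
= 274 + 6.70 + 4.29 + 70.22
= 355.21 mOsm/kg ≈ 355.2 mOsm/kg
Osmolar gap = measured − calculated = 361 − 355.2 = 5.8 mOsm/kg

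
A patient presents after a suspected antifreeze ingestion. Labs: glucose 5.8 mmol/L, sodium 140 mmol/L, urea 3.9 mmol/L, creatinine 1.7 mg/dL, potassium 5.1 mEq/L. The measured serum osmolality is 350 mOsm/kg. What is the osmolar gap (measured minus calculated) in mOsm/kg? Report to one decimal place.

Calculated osmolality = 2·Na + glucose + urea
= 2·140 + 5.8 + 3.9
= 280 + 5.80 + 3.90
= 289.7 mOsm/kg ≈ 289.7 mOsm/kg
Osmolar gap = measured − calculated = 350 − 289.7 = 60.3 mOsm/kg

60.3 mOsm/kg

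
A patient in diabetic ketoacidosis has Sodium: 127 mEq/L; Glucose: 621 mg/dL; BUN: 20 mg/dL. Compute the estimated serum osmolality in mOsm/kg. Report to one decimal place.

Calculated osmolality = 2·Na + glucose/18 + BUN/2.8
= 2·127 + 621/18 + 20/2.8
= 254 + 34.50 + 7.14
= 295.64 mOsm/kg

295.6 mOsm/kg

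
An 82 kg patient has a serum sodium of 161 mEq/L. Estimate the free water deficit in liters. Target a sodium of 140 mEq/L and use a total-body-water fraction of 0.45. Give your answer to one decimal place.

5.5 L

TBW = 0.45 · 82 = 36.9 L
Free water deficit = TBW · (Na/140 − 1)
= 36.9 · (161/140 − 1)
= 36.9 · 0.15
= 5.53 L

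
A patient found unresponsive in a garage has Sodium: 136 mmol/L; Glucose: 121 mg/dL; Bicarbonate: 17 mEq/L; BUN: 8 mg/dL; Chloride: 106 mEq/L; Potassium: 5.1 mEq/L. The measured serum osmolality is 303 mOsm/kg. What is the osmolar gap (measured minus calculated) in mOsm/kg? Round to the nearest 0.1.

Calculated osmolality = 2·Na + glucose/18 + BUN/2.8
= 2·136 + 121/18 + 8/2.8
= 272 + 6.72 + 2.86
= 281.58 mOsm/kg ≈ 281.6 mOsm/kg
Osmolar gap = measured − calculated = 303 − 281.6 = 21.4 mOsm/kg

21.4 mOsm/kg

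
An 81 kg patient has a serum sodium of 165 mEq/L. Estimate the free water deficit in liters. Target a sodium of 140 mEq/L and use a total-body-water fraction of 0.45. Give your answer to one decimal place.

TBW = 0.45 · 81 = 36.45 L
Free water deficit = TBW · (Na/140 − 1)
= 36.45 · (165/140 − 1)
= 36.45 · 0.1786
= 6.51 L

6.5 L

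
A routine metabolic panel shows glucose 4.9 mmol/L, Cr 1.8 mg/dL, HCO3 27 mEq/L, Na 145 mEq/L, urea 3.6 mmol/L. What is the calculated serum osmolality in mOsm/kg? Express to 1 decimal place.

Calculated osmolality = 2·Na + glucose + urea
= 2·145 + 4.9 + 3.6
= 290 + 4.90 + 3.60
= 298.5 mOsm/kg

298.5 mOsm/kg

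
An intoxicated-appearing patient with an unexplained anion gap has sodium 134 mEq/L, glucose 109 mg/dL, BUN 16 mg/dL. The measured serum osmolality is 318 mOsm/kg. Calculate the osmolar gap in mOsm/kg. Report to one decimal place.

38.2 mOsm/kg

Calculated osmolality = 2·Na + glucose/18 + BUN/2.8
= 2·134 + 109/18 + 16/2.8
= 268 + 6.06 + 5.71
= 279.77 mOsm/kg ≈ 279.8 mOsm/kg
Osmolar gap = measured − calculated = 318 − 279.8 = 38.2 mOsm/kg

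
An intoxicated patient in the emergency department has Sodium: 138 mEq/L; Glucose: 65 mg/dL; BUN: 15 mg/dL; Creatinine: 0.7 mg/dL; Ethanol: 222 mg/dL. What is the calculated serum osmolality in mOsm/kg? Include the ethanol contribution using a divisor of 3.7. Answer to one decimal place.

345.0 mOsm/kg

Calculated osmolality = 2·Na + glucose/18 + BUN/2.8 + ethanol/3.7
= 2·138 + 65/18 + 15/2.8 + 222/3.7
= 276 + 3.61 + 5.36 + 60
= 344.97 mOsm/kg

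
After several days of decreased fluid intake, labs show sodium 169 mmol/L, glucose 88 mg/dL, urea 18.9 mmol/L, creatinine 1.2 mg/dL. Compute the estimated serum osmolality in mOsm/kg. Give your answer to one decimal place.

Calculated osmolality = 2·Na + glucose/18 + urea
= 2·169 + 88/18 + 18.9
= 338 + 4.89 + 18.90
= 361.79 mOsm/kg

361.8 mOsm/kg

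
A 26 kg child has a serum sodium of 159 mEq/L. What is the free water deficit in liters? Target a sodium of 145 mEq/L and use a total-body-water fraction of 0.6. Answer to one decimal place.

TBW = 0.6 · 26 = 15.6 L
Free water deficit = TBW · (Na/145 − 1)
= 15.6 · (159/145 − 1)
= 15.6 · 0.0966
= 1.51 L

1.5 L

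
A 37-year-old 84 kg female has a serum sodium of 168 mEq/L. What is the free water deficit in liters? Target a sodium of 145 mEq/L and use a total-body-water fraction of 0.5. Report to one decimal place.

TBW = 0.5 · 84 = 42 L
Free water deficit = TBW · (Na/145 − 1)
= 42 · (168/145 − 1)
= 42 · 0.1586
= 6.66 L

6.7 L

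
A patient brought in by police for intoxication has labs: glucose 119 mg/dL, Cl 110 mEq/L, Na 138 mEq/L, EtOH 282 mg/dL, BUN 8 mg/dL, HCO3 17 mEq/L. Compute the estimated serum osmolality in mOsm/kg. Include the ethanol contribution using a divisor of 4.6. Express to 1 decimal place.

346.8 mOsm/kg

Calculated osmolality = 2·Na + glucose/18 + BUN/2.8 + ethanol/4.6
= 2·138 + 119/18 + 8/2.8 + 282/4.6
= 276 + 6.61 + 2.86 + 61.30
= 346.77 mOsm/kg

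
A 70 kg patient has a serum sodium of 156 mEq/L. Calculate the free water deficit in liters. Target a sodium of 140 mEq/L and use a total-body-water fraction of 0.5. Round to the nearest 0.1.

4.0 L

TBW = 0.5 · 70 = 35 L
Free water deficit = TBW · (Na/140 − 1)
= 35 · (156/140 − 1)
= 35 · 0.1143
= 4 L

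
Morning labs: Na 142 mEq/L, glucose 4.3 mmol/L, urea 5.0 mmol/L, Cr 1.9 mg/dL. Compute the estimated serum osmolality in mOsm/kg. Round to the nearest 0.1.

293.3 mOsm/kg

Calculated osmolality = 2·Na + glucose + urea
= 2·142 + 4.3 + 5
= 284 + 4.30 + 5
= 293.3 mOsm/kg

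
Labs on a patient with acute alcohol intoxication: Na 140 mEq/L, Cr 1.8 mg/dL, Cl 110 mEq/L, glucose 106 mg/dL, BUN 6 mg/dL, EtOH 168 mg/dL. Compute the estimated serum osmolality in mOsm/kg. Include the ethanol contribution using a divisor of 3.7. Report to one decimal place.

333.4 mOsm/kg

Calculated osmolality = 2·Na + glucose/18 + BUN/2.8 + ethanol/3.7
= 2·140 + 106/18 + 6/2.8 + 168/3.7
= 280 + 5.89 + 2.14 + 45.41
= 333.44 mOsm/kg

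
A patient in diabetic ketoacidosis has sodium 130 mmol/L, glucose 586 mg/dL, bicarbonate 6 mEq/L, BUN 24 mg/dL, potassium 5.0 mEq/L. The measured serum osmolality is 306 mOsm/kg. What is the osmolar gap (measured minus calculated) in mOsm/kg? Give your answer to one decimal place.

4.9 mOsm/kg

Calculated osmolality = 2·Na + glucose/18 + BUN/2.8
= 2·130 + 586/18 + 24/2.8
= 260 + 32.56 + 8.57
= 301.13 mOsm/kg ≈ 301.1 mOsm/kg
Osmolar gap = measured − calculated = 306 − 301.1 = 4.9 mOsm/kg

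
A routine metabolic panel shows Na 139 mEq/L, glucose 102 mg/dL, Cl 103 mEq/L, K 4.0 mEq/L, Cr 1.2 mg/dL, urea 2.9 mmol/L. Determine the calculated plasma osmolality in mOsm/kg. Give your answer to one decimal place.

286.6 mOsm/kg

Calculated osmolality = 2·Na + glucose/18 + urea
= 2·139 + 102/18 + 2.9
= 278 + 5.67 + 2.90
= 286.57 mOsm/kg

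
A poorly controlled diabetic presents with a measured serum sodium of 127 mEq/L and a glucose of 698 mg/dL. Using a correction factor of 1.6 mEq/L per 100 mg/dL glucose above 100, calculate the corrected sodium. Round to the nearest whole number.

Corrected Na = measured Na + 1.6 · (glucose − 100)/100
= 127 + 1.6 · (698 − 100)/100
= 127 + 9.6
= 136.6 mEq/L

137 mEq/L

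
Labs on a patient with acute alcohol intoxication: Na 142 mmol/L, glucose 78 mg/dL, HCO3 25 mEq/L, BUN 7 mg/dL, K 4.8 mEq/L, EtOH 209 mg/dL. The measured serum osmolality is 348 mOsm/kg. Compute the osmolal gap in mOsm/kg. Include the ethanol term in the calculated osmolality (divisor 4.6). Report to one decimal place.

11.7 mOsm/kg

Calculated osmolality = 2·Na + glucose/18 + BUN/2.8 + ethanol/4.6
= 2·142 + 78/18 + 7/2.8 + 209/4.6
= 284 + 4.33 + 2.50 + 45.43
= 336.26 mOsm/kg ≈ 336.3 mOsm/kg
Osmolar gap = measured − calculated = 348 − 336.3 = 11.7 mOsm/kg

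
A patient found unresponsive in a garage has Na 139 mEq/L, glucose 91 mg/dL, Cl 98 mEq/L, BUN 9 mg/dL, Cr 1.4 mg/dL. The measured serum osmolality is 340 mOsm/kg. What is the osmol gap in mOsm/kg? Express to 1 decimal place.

53.7 mOsm/kg

Calculated osmolality = 2·Na + glucose/18 + BUN/2.8
= 2·139 + 91/18 + 9/2.8
= 278 + 5.06 + 3.21
= 286.27 mOsm/kg ≈ 286.3 mOsm/kg
Osmolar gap = measured − calculated = 340 − 286.3 = 53.7 mOsm/kg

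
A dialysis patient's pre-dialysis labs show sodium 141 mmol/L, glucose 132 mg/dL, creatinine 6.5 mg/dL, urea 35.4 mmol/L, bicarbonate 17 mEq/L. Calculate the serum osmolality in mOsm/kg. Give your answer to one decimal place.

Calculated osmolality = 2·Na + glucose/18 + urea
= 2·141 + 132/18 + 35.4
= 282 + 7.33 + 35.40
= 324.73 mOsm/kg

324.7 mOsm/kg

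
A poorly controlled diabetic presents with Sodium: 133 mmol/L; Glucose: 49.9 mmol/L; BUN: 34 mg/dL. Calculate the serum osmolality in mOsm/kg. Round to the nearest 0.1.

Calculated osmolality = 2·Na + glucose + BUN/2.8
= 2·133 + 49.9 + 34/2.8
= 266 + 49.90 + 12.14
= 328.04 mOsm/kg

328.0 mOsm/kg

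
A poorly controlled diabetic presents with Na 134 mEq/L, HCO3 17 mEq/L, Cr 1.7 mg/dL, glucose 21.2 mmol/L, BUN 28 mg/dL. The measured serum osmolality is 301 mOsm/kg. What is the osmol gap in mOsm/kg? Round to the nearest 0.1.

1.8 mOsm/kg

Calculated osmolality = 2·Na + glucose + BUN/2.8
= 2·134 + 21.2 + 28/2.8
= 268 + 21.20 + 10
= 299.2 mOsm/kg ≈ 299.2 mOsm/kg
Osmolar gap = measured − calculated = 301 − 299.2 = 1.8 mOsm/kg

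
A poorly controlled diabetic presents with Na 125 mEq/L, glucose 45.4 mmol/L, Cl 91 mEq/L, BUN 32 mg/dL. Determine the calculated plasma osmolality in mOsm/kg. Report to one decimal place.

306.8 mOsm/kg

Calculated osmolality = 2·Na + glucose + BUN/2.8
= 2·125 + 45.4 + 32/2.8
= 250 + 45.40 + 11.43
= 306.83 mOsm/kg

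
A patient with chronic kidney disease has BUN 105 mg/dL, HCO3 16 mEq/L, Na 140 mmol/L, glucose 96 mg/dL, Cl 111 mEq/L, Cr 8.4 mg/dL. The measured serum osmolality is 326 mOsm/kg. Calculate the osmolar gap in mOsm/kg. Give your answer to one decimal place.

Calculated osmolality = 2·Na + glucose/18 + BUN/2.8
= 2·140 + 96/18 + 105/2.8
= 280 + 5.33 + 37.50
= 322.83 mOsm/kg ≈ 322.8 mOsm/kg
Osmolar gap = measured − calculated = 326 − 322.8 = 3.2 mOsm/kg

3.2 mOsm/kg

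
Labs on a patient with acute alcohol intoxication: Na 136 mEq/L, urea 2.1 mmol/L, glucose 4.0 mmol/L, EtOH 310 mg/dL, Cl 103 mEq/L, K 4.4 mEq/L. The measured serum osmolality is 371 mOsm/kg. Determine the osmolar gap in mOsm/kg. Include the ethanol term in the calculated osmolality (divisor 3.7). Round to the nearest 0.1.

9.1 mOsm/kg

Calculated osmolality = 2·Na + glucose + urea + ethanol/3.7
= 2·136 + 4 + 2.1 + 310/3.7
= 272 + 4 + 2.10 + 83.78
= 361.88 mOsm/kg ≈ 361.9 mOsm/kg
Osmolar gap = measured − calculated = 371 − 361.9 = 9.1 mOsm/kg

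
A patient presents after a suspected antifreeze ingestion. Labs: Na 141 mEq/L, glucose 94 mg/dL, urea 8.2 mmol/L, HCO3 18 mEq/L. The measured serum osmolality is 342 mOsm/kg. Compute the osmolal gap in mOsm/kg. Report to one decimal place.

46.6 mOsm/kg

Calculated osmolality = 2·Na + glucose/18 + urea
= 2·141 + 94/18 + 8.2
= 282 + 5.22 + 8.20
= 295.42 mOsm/kg ≈ 295.4 mOsm/kg
Osmolar gap = measured − calculated = 342 − 295.4 = 46.6 mOsm/kg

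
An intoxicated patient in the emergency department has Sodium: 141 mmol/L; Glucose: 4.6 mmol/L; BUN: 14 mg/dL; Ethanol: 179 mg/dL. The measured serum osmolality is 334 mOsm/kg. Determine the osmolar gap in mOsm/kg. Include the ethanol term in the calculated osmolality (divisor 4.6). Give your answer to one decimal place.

3.5 mOsm/kg

Calculated osmolality = 2·Na + glucose + BUN/2.8 + ethanol/4.6
= 2·141 + 4.6 + 14/2.8 + 179/4.6
= 282 + 4.60 + 5 + 38.91
= 330.51 mOsm/kg ≈ 330.5 mOsm/kg
Osmolar gap = measured − calculated = 334 − 330.5 = 3.5 mOsm/kg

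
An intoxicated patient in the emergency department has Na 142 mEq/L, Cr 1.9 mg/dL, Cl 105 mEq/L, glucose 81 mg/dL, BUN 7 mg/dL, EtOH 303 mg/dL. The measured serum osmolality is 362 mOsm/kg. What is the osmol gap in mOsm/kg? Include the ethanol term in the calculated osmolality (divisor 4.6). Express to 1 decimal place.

Calculated osmolality = 2·Na + glucose/18 + BUN/2.8 + ethanol/4.6
= 2·142 + 81/18 + 7/2.8 + 303/4.6
= 284 + 4.50 + 2.50 + 65.87
= 356.87 mOsm/kg ≈ 356.9 mOsm/kg
Osmolar gap = measured − calculated = 362 − 356.9 = 5.1 mOsm/kg

5.1 mOsm/kg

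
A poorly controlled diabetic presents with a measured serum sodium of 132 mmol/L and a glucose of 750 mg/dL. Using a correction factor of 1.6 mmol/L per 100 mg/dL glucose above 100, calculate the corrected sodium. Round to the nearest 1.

142 mmol/L

Corrected Na = measured Na + 1.6 · (glucose − 100)/100
= 132 + 1.6 · (750 − 100)/100
= 132 + 10.4
= 142.4 mmol/L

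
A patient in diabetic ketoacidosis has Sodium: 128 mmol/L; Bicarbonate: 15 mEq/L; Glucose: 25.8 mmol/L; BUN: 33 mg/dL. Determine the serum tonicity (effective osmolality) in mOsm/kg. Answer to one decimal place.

Effective osmolality excludes urea (freely permeant across cell membranes):
2·Na + glucose
= 2·128 + 25.8
= 256 + 25.8
= 281.8 mOsm/kg

281.8 mOsm/kg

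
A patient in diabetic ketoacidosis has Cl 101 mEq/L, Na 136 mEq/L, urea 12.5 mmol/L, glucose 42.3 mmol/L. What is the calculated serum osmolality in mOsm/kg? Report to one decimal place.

Calculated osmolality = 2·Na + glucose + urea
= 2·136 + 42.3 + 12.5
= 272 + 42.30 + 12.50
= 326.8 mOsm/kg

326.8 mOsm/kg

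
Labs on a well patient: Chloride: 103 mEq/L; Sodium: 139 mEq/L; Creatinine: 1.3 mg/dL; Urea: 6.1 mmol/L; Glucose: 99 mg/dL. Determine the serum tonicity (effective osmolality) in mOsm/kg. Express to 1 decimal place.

283.5 mOsm/kg

Effective osmolality excludes urea (freely permeant across cell membranes):
2·Na + glucose/18
= 2·139 + 99/18
= 278 + 5.5
= 283.5 mOsm/kg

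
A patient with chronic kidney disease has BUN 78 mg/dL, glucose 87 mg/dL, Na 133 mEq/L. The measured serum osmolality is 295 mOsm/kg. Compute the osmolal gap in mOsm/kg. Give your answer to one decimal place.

Calculated osmolality = 2·Na + glucose/18 + BUN/2.8
= 2·133 + 87/18 + 78/2.8
= 266 + 4.83 + 27.86
= 298.69 mOsm/kg ≈ 298.7 mOsm/kg
Osmolar gap = measured − calculated = 295 − 298.7 = -3.7 mOsm/kg

-3.7 mOsm/kg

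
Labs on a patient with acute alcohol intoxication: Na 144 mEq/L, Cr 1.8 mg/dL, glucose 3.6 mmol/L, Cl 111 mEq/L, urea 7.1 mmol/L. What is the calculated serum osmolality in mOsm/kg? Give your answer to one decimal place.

Calculated osmolality = 2·Na + glucose + urea
= 2·144 + 3.6 + 7.1
= 288 + 3.60 + 7.10
= 298.7 mOsm/kg

298.7 mOsm/kg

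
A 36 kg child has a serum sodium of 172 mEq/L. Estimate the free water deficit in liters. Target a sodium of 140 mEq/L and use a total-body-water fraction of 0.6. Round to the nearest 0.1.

4.9 L

TBW = 0.6 · 36 = 21.6 L
Free water deficit = TBW · (Na/140 − 1)
= 21.6 · (172/140 − 1)
= 21.6 · 0.2286
= 4.94 L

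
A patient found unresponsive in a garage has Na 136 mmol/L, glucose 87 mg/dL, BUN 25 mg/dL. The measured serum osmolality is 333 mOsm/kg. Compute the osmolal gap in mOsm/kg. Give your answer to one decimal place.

47.2 mOsm/kg

Calculated osmolality = 2·Na + glucose/18 + BUN/2.8
= 2·136 + 87/18 + 25/2.8
= 272 + 4.83 + 8.93
= 285.76 mOsm/kg ≈ 285.8 mOsm/kg
Osmolar gap = measured − calculated = 333 − 285.8 = 47.2 mOsm/kg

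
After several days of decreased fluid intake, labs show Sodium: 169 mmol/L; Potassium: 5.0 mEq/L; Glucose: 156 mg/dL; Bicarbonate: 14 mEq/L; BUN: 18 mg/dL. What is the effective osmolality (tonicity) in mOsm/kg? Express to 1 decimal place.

346.7 mOsm/kg

Effective osmolality excludes urea (freely permeant across cell membranes):
2·Na + glucose/18
= 2·169 + 156/18
= 338 + 8.67
= 346.67 mOsm/kg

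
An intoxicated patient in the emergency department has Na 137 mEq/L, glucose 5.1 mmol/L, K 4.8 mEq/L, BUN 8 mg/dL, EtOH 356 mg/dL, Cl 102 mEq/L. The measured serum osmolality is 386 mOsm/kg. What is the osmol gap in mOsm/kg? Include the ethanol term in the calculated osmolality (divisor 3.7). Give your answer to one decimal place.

7.8 mOsm/kg

Calculated osmolality = 2·Na + glucose + BUN/2.8 + ethanol/3.7
= 2·137 + 5.1 + 8/2.8 + 356/3.7
= 274 + 5.10 + 2.86 + 96.22
= 378.18 mOsm/kg ≈ 378.2 mOsm/kg
Osmolar gap = measured − calculated = 386 − 378.2 = 7.8 mOsm/kg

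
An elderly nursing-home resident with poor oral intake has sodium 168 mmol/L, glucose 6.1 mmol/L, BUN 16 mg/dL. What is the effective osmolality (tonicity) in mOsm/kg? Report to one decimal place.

Effective osmolality excludes urea (freely permeant across cell membranes):
2·Na + glucose
= 2·168 + 6.1
= 336 + 6.1
= 342.1 mOsm/kg

342.1 mOsm/kg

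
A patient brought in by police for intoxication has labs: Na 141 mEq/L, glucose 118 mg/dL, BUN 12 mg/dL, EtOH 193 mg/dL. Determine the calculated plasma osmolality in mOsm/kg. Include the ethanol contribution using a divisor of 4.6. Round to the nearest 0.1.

334.8 mOsm/kg

Calculated osmolality = 2·Na + glucose/18 + BUN/2.8 + ethanol/4.6
= 2·141 + 118/18 + 12/2.8 + 193/4.6
= 282 + 6.56 + 4.29 + 41.96
= 334.81 mOsm/kg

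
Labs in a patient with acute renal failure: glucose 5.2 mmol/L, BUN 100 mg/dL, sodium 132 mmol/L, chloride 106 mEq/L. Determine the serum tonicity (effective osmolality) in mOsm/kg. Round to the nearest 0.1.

269.2 mOsm/kg

Effective osmolality excludes urea (freely permeant across cell membranes):
2·Na + glucose
= 2·132 + 5.2
= 264 + 5.2
= 269.2 mOsm/kg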